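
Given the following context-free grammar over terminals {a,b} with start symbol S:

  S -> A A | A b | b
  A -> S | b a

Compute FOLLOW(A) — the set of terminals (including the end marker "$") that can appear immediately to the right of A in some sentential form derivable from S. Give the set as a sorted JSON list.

FIRST iteration:
[1]
  A via A→b a: +{b}
  S via S→A A: +{b}
  S: {b}  A: {b}
[2] done
  S: {b}  A: {b}

FOLLOW iteration:
seed FOLLOW(S) with $
[1]
  S→A A: FOLLOW(A) ⊇ FIRST(A) = {b}; new: +{b}
  S→A A: FOLLOW(A) ⊇ FOLLOW(S) ⊇ {$}; new: +{$}
  FOLLOW(S)={$}  FOLLOW(A)={$,b}
[2]
  A→S: FOLLOW(S) ⊇ FOLLOW(A) ⊇ {$,b}; new: +{b}
  FOLLOW(S)={$,b}  FOLLOW(A)={$,b}
[3] done
  FOLLOW(S)={$,b}  FOLLOW(A)={$,b}

FOLLOW(A) = ["$", "b"]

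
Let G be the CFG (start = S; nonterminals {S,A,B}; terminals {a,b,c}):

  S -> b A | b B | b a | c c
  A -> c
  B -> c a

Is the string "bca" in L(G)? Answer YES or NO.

Convert to CNF:
  S -> T0 T0 | T2 A | T2 B | T2 T1
  A -> c
  B -> T0 T1
  T0 -> c
  T1 -> a
  T2 -> b

Fill CYK table bottom-up:
  [0..0]={T2}  "b"  orig:{}
  [1..1]={A,T0}  "c"  orig:{A}
  [2..2]={T1}  "a"  orig:{}
  [0..1]={S}  "bc"
  [1..2]={B}  "ca"
  [0..2]={S}  "bca"

S ∈ T[0,2] ⇒ YES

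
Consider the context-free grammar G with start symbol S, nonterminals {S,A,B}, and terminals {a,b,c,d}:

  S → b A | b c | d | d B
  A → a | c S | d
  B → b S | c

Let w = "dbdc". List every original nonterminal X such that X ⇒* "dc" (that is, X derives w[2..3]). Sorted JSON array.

CNF form of G:
  S -> T1 A | T1 T0 | T2 B | d
  A -> T0 S | a | d
  B -> T1 S | c
  T0 -> c
  T1 -> b
  T2 -> d

Fill CYK table bottom-up — only the sub-triangle for w[2..3]:
  cell(2,2) d: {A,S,T2}  orig:{A,S}
  cell(3,3) c: {B,T0}  orig:{B}
  cell(2,3) dc: {S}

Original NTs in T[2,3] deriving "dc": ["S"]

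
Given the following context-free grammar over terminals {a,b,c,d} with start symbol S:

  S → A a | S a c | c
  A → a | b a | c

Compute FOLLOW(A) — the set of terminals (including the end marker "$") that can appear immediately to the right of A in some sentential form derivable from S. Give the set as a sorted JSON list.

Compute FIRST by fixpoint:
[1]
  A via A→a: +{a}
  A via A→b a: +{b}
  A via A→c: +{c}
  S via S→A a: +{a,b,c}
  FIRST(S)={a,b,c}  FIRST(A)={a,b,c}
[2] done
  FIRST(S)={a,b,c}  FIRST(A)={a,b,c}

FOLLOW sets:
initialize: $ ∈ FOLLOW(S)
round 1:
  S→A a: FOLLOW(A) ⊇ FIRST(a) = {a}; new: +{a}
  S→S a c: FOLLOW(S) ⊇ FIRST(a) = {a}; new: +{a}
  S: {$,a}  A: {a}
round 2: — fixpoint
  S: {$,a}  A: {a}

FOLLOW(A) = ["a"]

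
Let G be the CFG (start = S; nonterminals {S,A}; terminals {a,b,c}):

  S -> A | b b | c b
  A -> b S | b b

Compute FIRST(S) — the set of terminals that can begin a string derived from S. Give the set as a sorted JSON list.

Compute FIRST by fixpoint:
[1]
  A via A→b S: +{b}
  S via S→A: +{b}
  S via S→c b: +{c}
  S: {b,c}  A: {b}
[2] (no change)
  S: {b,c}  A: {b}

FIRST(S) = ["b", "c"]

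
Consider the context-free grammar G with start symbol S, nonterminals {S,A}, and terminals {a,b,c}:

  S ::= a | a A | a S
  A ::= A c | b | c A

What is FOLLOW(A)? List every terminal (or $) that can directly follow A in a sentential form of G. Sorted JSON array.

Compute FIRST by fixpoint:
[1]
  A via A→b: +{b}
  A via A→c A: +{c}
  S via S→a: +{a}
  FIRST(S)={a}  FIRST(A)={b,c}
[2] — fixpoint
  FIRST(S)={a}  FIRST(A)={b,c}

Compute FOLLOW by fixpoint:
initialize: $ ∈ FOLLOW(S)
pass 1:
  A→A c: FOLLOW(A) ⊇ FIRST(c) = {c}; new: +{c}
  S→a A: FOLLOW(A) ⊇ FOLLOW(S) ⊇ {$}; new: +{$}
  S: {$}  A: {$,c}
pass 2: done
  S: {$}  A: {$,c}

FOLLOW(A) = ["$", "c"]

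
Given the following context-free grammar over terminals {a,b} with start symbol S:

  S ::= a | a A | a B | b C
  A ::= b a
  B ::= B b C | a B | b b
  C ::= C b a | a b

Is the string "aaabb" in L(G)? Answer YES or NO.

Convert to CNF:
  S -> T0 C | T1 A | T1 B | a
  A -> T0 T1
  B -> B X2 | T0 T0 | T1 B
  C -> C X3 | T1 T0
  T0 -> b
  T1 -> a
  X2 -> T0 C
  X3 -> T0 T1

Fill CYK table bottom-up:
  [0..0]={S,T1}  "a"  orig:{S}
  [1..1]={S,T1}  "a"  orig:{S}
  [2..2]={S,T1}  "a"  orig:{S}
  [3..3]={T0}  "b"  orig:{}
  [4..4]={T0}  "b"  orig:{}
  [0..1]=∅  "aa"
  [1..2]=∅  "aa"
  [2..3]={C}  "ab"
  [3..4]={B}  "bb"
  [0..2]=∅  "aaa"
  [1..3]=∅  "aab"
  [2..4]={B,S}  "abb"
  [0..3]=∅  "aaab"
  [1..4]={B,S}  "aabb"
  [0..4]={B,S}  "aaabb"

S ∈ T[0,4] ⇒ YES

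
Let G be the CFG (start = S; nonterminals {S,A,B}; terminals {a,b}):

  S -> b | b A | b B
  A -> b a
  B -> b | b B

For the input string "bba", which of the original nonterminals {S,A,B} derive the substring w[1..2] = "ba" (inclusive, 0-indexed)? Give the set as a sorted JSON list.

CNF form of G:
  S -> T0 A | T0 B | b
  A -> T0 T1
  B -> T0 B | b
  T0 -> b
  T1 -> a

CYK table (by increasing span), restricted to cells inside w[1..2]:
  cell(1,1) b: {B,S,T0}  orig:{B,S}
  cell(2,2) a: {T1}  orig:{}
  cell(1,2) ba: {A}

Original NTs in T[1,2] deriving "ba": ["A"]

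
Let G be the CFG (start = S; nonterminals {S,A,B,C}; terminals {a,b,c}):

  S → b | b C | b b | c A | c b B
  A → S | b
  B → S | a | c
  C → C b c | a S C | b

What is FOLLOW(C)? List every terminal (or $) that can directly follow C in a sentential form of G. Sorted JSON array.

FIRST iteration:
round 1:
  A via A→b: +{b}
  B via B→a: +{a}
  B via B→c: +{c}
  C via C→a S C: +{a}
  C via C→b: +{b}
  S via S→b: +{b}
  S via S→c A: +{c}
  S: {b,c}  A: {b}  B: {a,c}  C: {a,b}
round 2:
  A via A→S: +{c}
  B via B→S: +{b}
  S: {b,c}  A: {b,c}  B: {a,b,c}  C: {a,b}
round 3: done
  S: {b,c}  A: {b,c}  B: {a,b,c}  C: {a,b}

FOLLOW iteration:
FOLLOW(S) := {$}
round 1:
  C→C b c: FOLLOW(C) ⊇ FIRST(b) = {b}; new: +{b}
  C→a S C: FOLLOW(S) ⊇ FIRST(C) = {a,b}; new: +{a,b}
  S→b C: FOLLOW(C) ⊇ FOLLOW(S) ⊇ {$,a,b}; new: +{$,a}
  S→c A: FOLLOW(A) ⊇ FOLLOW(S) ⊇ {$,a,b}; new: +{$,a,b}
  S→c b B: FOLLOW(B) ⊇ FOLLOW(S) ⊇ {$,a,b}; new: +{$,a,b}
  FOLLOW(S)={$,a,b}  FOLLOW(A)={$,a,b}  FOLLOW(B)={$,a,b}  FOLLOW(C)={$,a,b}
round 2: (no change)
  FOLLOW(S)={$,a,b}  FOLLOW(A)={$,a,b}  FOLLOW(B)={$,a,b}  FOLLOW(C)={$,a,b}

FOLLOW(C) = ["$", "a", "b"]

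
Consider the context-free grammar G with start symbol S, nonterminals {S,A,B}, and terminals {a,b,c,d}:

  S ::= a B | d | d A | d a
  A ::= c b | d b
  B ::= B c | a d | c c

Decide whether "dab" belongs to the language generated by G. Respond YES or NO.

Convert to CNF:
  S -> T2 A | T2 T3 | T3 B | d
  A -> T0 T1 | T2 T1
  B -> B T0 | T0 T0 | T3 T2
  T0 -> c
  T1 -> b
  T2 -> d
  T3 -> a

CYK fill:
  T[0,0] 'd' = {S,T2}  orig:{S}
  T[1,1] 'a' = {T3}  orig:{}
  T[2,2] 'b' = {T1}  orig:{}
  T[0,1] 'da' = {S}
  T[1,2] 'ab' = ∅
  T[0,2] 'dab' = ∅

S ∉ T[0,2] ⇒ NO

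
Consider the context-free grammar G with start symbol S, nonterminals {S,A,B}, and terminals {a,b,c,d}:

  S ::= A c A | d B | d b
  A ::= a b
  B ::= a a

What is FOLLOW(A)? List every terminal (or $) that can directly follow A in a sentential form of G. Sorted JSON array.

FIRST iteration:
round 1:
  A via A→a b: +{a}
  B via B→a a: +{a}
  S via S→A c A: +{a}
  S via S→d B: +{d}
  FIRST(S)={a,d}  FIRST(A)={a}  FIRST(B)={a}
round 2: (stable)
  FIRST(S)={a,d}  FIRST(A)={a}  FIRST(B)={a}

FOLLOW sets:
seed FOLLOW(S) with $
[1]
  S→A c A: FOLLOW(A) ⊇ FIRST(c) = {c}; new: +{c}
  S→A c A: FOLLOW(A) ⊇ FOLLOW(S) ⊇ {$}; new: +{$}
  S→d B: FOLLOW(B) ⊇ FOLLOW(S) ⊇ {$}; new: +{$}
  S: {$}  A: {$,c}  B: {$}
[2] (stable)
  S: {$}  A: {$,c}  B: {$}

FOLLOW(A) = ["$", "c"]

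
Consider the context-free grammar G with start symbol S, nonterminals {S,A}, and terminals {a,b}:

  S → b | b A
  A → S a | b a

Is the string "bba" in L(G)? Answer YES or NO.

CNF form of G:
  S -> T1 A | b
  A -> S T0 | T1 T0
  T0 -> a
  T1 -> b

CYK fill:
  [0..0]={S,T1}  "b"  orig:{S}
  [1..1]={S,T1}  "b"  orig:{S}
  [2..2]={T0}  "a"  orig:{}
  [0..1]=∅  "bb"
  [1..2]={A}  "ba"
  [0..2]={S}  "bba"

S ∈ T[0,2] ⇒ YES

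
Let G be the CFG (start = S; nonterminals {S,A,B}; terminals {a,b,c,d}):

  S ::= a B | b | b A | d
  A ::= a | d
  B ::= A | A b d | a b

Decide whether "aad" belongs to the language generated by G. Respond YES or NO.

Convert to CNF:
  S -> T0 A | T2 B | b | d
  A -> a | d
  B -> A X3 | T2 T0 | a | d
  T0 -> b
  T1 -> d
  T2 -> a
  X3 -> T0 T1

Fill CYK table bottom-up:
  T[0,0] 'a' = {A,B,T2}  orig:{A,B}
  T[1,1] 'a' = {A,B,T2}  orig:{A,B}
  T[2,2] 'd' = {A,B,S,T1}  orig:{A,B,S}
  T[0,1] 'aa' = {S}
  T[1,2] 'ad' = {S}
  T[0,2] 'aad' = ∅

S ∉ T[0,2] ⇒ NO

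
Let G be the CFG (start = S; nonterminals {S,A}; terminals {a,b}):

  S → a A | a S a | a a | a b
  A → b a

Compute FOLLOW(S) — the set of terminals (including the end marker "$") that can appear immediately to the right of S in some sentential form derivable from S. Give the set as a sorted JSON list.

Compute FIRST by fixpoint:
[1]
  A via A→b a: +{b}
  S via S→a A: +{a}
  FIRST(S)={a}  FIRST(A)={b}
[2] (no change)
  FIRST(S)={a}  FIRST(A)={b}

FOLLOW sets:
seed FOLLOW(S) with $
pass 1:
  S→a A: FOLLOW(A) ⊇ FOLLOW(S) ⊇ {$}; new: +{$}
  S→a S a: FOLLOW(S) ⊇ FIRST(a) = {a}; new: +{a}
  S: {$,a}  A: {$}
pass 2:
  S→a A: FOLLOW(A) ⊇ FOLLOW(S) ⊇ {$,a}; new: +{a}
  S: {$,a}  A: {$,a}
pass 3: — fixpoint
  S: {$,a}  A: {$,a}

FOLLOW(S) = ["$", "a"]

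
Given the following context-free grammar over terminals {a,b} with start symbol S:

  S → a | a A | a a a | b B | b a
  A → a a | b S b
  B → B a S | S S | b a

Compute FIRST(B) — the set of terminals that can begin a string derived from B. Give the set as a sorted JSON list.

Compute FIRST by fixpoint:
[1]
  A via A→a a: +{a}
  A via A→b S b: +{b}
  B via B→b a: +{b}
  S via S→a: +{a}
  S via S→b B: +{b}
  FIRST[S]={a,b}  FIRST[A]={a,b}  FIRST[B]={b}
[2]
  B via B→S S: +{a}
  FIRST[S]={a,b}  FIRST[A]={a,b}  FIRST[B]={a,b}
[3] (stable)
  FIRST[S]={a,b}  FIRST[A]={a,b}  FIRST[B]={a,b}

FIRST(B) = ["a", "b"]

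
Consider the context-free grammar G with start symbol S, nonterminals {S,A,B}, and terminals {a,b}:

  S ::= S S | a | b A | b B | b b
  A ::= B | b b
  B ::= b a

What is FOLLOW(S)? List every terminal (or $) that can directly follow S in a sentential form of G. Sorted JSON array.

Compute FIRST by fixpoint:
pass 1:
  A via A→b b: +{b}
  B via B→b a: +{b}
  S via S→a: +{a}
  S via S→b A: +{b}
  FIRST[S]={a,b}  FIRST[A]={b}  FIRST[B]={b}
pass 2: (stable)
  FIRST[S]={a,b}  FIRST[A]={b}  FIRST[B]={b}

FOLLOW sets:
seed FOLLOW(S) with $
round 1:
  S→S S: FOLLOW(S) ⊇ FIRST(S) = {a,b}; new: +{a,b}
  S→b A: FOLLOW(A) ⊇ FOLLOW(S) ⊇ {$,a,b}; new: +{$,a,b}
  S→b B: FOLLOW(B) ⊇ FOLLOW(S) ⊇ {$,a,b}; new: +{$,a,b}
  FOLLOW[S]={$,a,b}  FOLLOW[A]={$,a,b}  FOLLOW[B]={$,a,b}
round 2: done
  FOLLOW[S]={$,a,b}  FOLLOW[A]={$,a,b}  FOLLOW[B]={$,a,b}

FOLLOW(S) = ["$", "a", "b"]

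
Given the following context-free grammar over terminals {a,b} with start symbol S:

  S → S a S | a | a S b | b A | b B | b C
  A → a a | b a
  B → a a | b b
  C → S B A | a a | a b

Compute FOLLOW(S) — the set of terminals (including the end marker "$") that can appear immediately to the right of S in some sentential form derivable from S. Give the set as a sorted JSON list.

Compute FIRST by fixpoint:
[1]
  A via A→a a: +{a}
  A via A→b a: +{b}
  B via B→a a: +{a}
  B via B→b b: +{b}
  C via C→a a: +{a}
  S via S→a: +{a}
  S via S→b A: +{b}
  FIRST[S]={a,b}  FIRST[A]={a,b}  FIRST[B]={a,b}  FIRST[C]={a}
[2]
  C via C→S B A: +{b}
  FIRST[S]={a,b}  FIRST[A]={a,b}  FIRST[B]={a,b}  FIRST[C]={a,b}
[3] — fixpoint
  FIRST[S]={a,b}  FIRST[A]={a,b}  FIRST[B]={a,b}  FIRST[C]={a,b}

FOLLOW sets:
seed FOLLOW(S) with $
[1]
  C→S B A: FOLLOW(S) ⊇ FIRST(B) = {a,b}; new: +{a,b}
  C→S B A: FOLLOW(B) ⊇ FIRST(A) = {a,b}; new: +{a,b}
  S→b A: FOLLOW(A) ⊇ FOLLOW(S) ⊇ {$,a,b}; new: +{$,a,b}
  S→b B: FOLLOW(B) ⊇ FOLLOW(S) ⊇ {$,a,b}; new: +{$}
  S→b C: FOLLOW(C) ⊇ FOLLOW(S) ⊇ {$,a,b}; new: +{$,a,b}
  FOLLOW(S)={$,a,b}  FOLLOW(A)={$,a,b}  FOLLOW(B)={$,a,b}  FOLLOW(C)={$,a,b}
[2] (stable)
  FOLLOW(S)={$,a,b}  FOLLOW(A)={$,a,b}  FOLLOW(B)={$,a,b}  FOLLOW(C)={$,a,b}

FOLLOW(S) = ["$", "a", "b"]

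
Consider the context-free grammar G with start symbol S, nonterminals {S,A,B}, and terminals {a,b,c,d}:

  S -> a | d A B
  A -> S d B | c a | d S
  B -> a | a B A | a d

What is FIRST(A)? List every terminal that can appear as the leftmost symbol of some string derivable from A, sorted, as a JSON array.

FIRST iteration:
pass 1:
  A via A→c a: +{c}
  A via A→d S: +{d}
  B via B→a: +{a}
  S via S→a: +{a}
  S via S→d A B: +{d}
  S: {a,d}  A: {c,d}  B: {a}
pass 2:
  A via A→S d B: +{a}
  S: {a,d}  A: {a,c,d}  B: {a}
pass 3: done
  S: {a,d}  A: {a,c,d}  B: {a}

FIRST(A) = ["a", "c", "d"]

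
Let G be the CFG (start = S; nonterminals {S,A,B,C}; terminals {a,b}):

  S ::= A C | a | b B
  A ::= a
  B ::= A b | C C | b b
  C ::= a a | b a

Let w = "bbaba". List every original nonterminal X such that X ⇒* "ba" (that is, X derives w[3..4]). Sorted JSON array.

Convert to CNF:
  S -> A C | T0 B | a
  A -> a
  B -> A T0 | C C | T0 T0
  C -> T0 T1 | T1 T1
  T0 -> b
  T1 -> a

Fill CYK table bottom-up — only the sub-triangle for w[3..4]:
  T[3,3] 'b' = {T0}  orig:{}
  T[4,4] 'a' = {A,S,T1}  orig:{A,S}
  T[3,4] 'ba' = {C}

Original NTs in T[3,4] deriving "ba": ["C"]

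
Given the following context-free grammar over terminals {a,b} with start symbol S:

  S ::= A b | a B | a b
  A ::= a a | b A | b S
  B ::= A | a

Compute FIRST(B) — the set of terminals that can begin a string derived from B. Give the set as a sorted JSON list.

Compute FIRST by fixpoint:
iter 1:
  A via A→a a: +{a}
  A via A→b A: +{b}
  B via B→A: +{a,b}
  S via S→A b: +{a,b}
  FIRST(S)={a,b}  FIRST(A)={a,b}  FIRST(B)={a,b}
iter 2: done
  FIRST(S)={a,b}  FIRST(A)={a,b}  FIRST(B)={a,b}

FIRST(B) = ["a", "b"]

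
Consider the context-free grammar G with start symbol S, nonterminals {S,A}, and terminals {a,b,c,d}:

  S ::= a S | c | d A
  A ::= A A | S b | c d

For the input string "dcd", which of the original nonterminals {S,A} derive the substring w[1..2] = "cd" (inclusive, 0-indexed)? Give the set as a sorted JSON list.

Convert to CNF:
  S -> T2 A | T3 S | c
  A -> A A | S T0 | T1 T2
  T0 -> b
  T1 -> c
  T2 -> d
  T3 -> a

Fill CYK table bottom-up, restricted to cells inside w[1..2]:
  [1..1]={S,T1}  "c"  orig:{S}
  [2..2]={T2}  "d"  orig:{}
  [1..2]={A}  "cd"

Original NTs in T[1,2] deriving "cd": ["A"]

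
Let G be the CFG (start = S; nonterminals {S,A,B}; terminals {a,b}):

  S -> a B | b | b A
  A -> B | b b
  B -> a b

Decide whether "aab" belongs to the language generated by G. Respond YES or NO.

Convert to CNF:
  S -> T0 B | T1 A | b
  A -> T0 T1 | T1 T1
  B -> T0 T1
  T0 -> a
  T1 -> b

CYK table (by increasing span):
  cell(0,0) a: {T0}  orig:{}
  cell(1,1) a: {T0}  orig:{}
  cell(2,2) b: {S,T1}  orig:{S}
  cell(0,1) aa: ∅
  cell(1,2) ab: {A,B}
  cell(0,2) aab: {S}

S ∈ T[0,2] ⇒ YES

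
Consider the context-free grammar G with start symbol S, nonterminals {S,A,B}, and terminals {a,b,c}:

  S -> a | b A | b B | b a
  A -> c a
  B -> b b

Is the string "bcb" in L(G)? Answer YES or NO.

CNF form of G:
  S -> T2 A | T2 B | T2 T1 | a
  A -> T0 T1
  B -> T2 T2
  T0 -> c
  T1 -> a
  T2 -> b

CYK fill:
  T[0,0] 'b' = {T2}  orig:{}
  T[1,1] 'c' = {T0}  orig:{}
  T[2,2] 'b' = {T2}  orig:{}
  T[0,1] 'bc' = ∅
  T[1,2] 'cb' = ∅
  T[0,2] 'bcb' = ∅

S ∉ T[0,2] ⇒ NO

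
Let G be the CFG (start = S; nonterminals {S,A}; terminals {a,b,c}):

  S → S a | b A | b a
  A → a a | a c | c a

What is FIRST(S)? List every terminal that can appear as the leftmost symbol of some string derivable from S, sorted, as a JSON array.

Compute FIRST by fixpoint:
round 1:
  A via A→a a: +{a}
  A via A→c a: +{c}
  S via S→b A: +{b}
  S: {b}  A: {a,c}
round 2: (stable)
  S: {b}  A: {a,c}

FIRST(S) = ["b"]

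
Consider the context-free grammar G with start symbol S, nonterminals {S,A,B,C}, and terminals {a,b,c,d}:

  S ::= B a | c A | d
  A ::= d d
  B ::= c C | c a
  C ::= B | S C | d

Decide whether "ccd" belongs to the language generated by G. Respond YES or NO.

Convert to CNF:
  S -> B T2 | T1 A | d
  A -> T0 T0
  B -> T1 C | T1 T2
  C -> S C | T1 C | T1 T2 | d
  T0 -> d
  T1 -> c
  T2 -> a

CYK fill:
  T[0,0] 'c' = {T1}  orig:{}
  T[1,1] 'c' = {T1}  orig:{}
  T[2,2] 'd' = {C,S,T0}  orig:{C,S}
  T[0,1] 'cc' = ∅
  T[1,2] 'cd' = {B,C}
  T[0,2] 'ccd' = {B,C}

S ∉ T[0,2] ⇒ NO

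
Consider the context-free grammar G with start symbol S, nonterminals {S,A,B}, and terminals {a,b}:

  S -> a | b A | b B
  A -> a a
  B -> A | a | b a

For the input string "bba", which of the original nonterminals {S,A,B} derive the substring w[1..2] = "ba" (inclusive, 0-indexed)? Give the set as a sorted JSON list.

CNF form of G:
  S -> T1 A | T1 B | a
  A -> T0 T0
  B -> T0 T0 | T1 T0 | a
  T0 -> a
  T1 -> b

CYK fill — only the sub-triangle for w[1..2]:
  T[1,1] 'b' = {T1}  orig:{}
  T[2,2] 'a' = {B,S,T0}  orig:{B,S}
  T[1,2] 'ba' = {B,S}

Original NTs in T[1,2] deriving "ba": ["B", "S"]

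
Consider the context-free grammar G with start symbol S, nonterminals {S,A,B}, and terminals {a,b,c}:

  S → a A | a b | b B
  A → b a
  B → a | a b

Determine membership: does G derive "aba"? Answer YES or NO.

CNF form of G:
  S -> T0 B | T1 A | T1 T0
  A -> T0 T1
  B -> T1 T0 | a
  T0 -> b
  T1 -> a

Fill CYK table bottom-up:
  cell(0,0) a: {B,T1}  orig:{B}
  cell(1,1) b: {T0}  orig:{}
  cell(2,2) a: {B,T1}  orig:{B}
  cell(0,1) ab: {B,S}
  cell(1,2) ba: {A,S}
  cell(0,2) aba: {S}

S ∈ T[0,2] ⇒ YES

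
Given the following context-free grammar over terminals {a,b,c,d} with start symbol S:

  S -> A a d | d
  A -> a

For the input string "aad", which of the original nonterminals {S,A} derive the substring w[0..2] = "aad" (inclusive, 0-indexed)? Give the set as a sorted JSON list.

Convert to CNF:
  S -> A X2 | d
  A -> a
  T0 -> a
  T1 -> d
  X2 -> T0 T1

Fill CYK table bottom-up (cells [i..j] with 0 ≤ i ≤ j ≤ 2 only):
  cell(0,0) a: {A,T0}  orig:{A}
  cell(1,1) a: {A,T0}  orig:{A}
  cell(2,2) d: {S,T1}  orig:{S}
  cell(0,1) aa: ∅
  cell(1,2) ad: {X2}  orig:{}
  cell(0,2) aad: {S}

Original NTs in T[0,2] deriving "aad": ["S"]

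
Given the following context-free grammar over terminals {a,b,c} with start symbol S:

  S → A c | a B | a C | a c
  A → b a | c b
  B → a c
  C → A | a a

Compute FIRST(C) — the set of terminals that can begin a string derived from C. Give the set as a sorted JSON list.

Compute FIRST by fixpoint:
pass 1:
  A via A→b a: +{b}
  A via A→c b: +{c}
  B via B→a c: +{a}
  C via C→A: +{b,c}
  C via C→a a: +{a}
  S via S→A c: +{b,c}
  S via S→a B: +{a}
  S: {a,b,c}  A: {b,c}  B: {a}  C: {a,b,c}
pass 2: done
  S: {a,b,c}  A: {b,c}  B: {a}  C: {a,b,c}

FIRST(C) = ["a", "b", "c"]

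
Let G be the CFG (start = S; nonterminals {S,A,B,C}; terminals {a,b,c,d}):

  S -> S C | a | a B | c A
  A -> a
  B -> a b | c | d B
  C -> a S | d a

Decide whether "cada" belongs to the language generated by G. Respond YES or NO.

Convert to CNF:
  S -> S C | T0 B | T3 A | a
  A -> a
  B -> T0 T1 | T2 B | c
  C -> T0 S | T2 T0
  T0 -> a
  T1 -> b
  T2 -> d
  T3 -> c

CYK fill:
  cell(0,0) c: {B,T3}  orig:{B}
  cell(1,1) a: {A,S,T0}  orig:{A,S}
  cell(2,2) d: {T2}  orig:{}
  cell(3,3) a: {A,S,T0}  orig:{A,S}
  cell(0,1) ca: {S}
  cell(1,2) ad: ∅
  cell(2,3) da: {C}
  cell(0,2) cad: ∅
  cell(1,3) ada: {S}
  cell(0,3) cada: {S}

S ∈ T[0,3] ⇒ YES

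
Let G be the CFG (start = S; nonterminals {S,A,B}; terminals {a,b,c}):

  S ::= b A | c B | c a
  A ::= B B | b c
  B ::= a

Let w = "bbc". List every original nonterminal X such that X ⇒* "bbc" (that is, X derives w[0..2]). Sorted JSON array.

Convert to CNF:
  S -> T0 A | T1 B | T1 T2
  A -> B B | T0 T1
  B -> a
  T0 -> b
  T1 -> c
  T2 -> a

CYK fill — only the sub-triangle for w[0..2]:
  [0..0]={T0}  "b"  orig:{}
  [1..1]={T0}  "b"  orig:{}
  [2..2]={T1}  "c"  orig:{}
  [0..1]=∅  "bb"
  [1..2]={A}  "bc"
  [0..2]={S}  "bbc"

Original NTs in T[0,2] deriving "bbc": ["S"]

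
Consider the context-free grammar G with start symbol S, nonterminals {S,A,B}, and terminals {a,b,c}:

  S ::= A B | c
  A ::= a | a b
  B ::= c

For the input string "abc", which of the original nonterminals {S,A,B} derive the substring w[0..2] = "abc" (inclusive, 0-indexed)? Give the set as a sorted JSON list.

Convert to CNF:
  S -> A B | c
  A -> T0 T1 | a
  B -> c
  T0 -> a
  T1 -> b

CYK fill (cells [i..j] with 0 ≤ i ≤ j ≤ 2 only):
  cell(0,0) a: {A,T0}  orig:{A}
  cell(1,1) b: {T1}  orig:{}
  cell(2,2) c: {B,S}
  cell(0,1) ab: {A}
  cell(1,2) bc: ∅
  cell(0,2) abc: {S}

Original NTs in T[0,2] deriving "abc": ["S"]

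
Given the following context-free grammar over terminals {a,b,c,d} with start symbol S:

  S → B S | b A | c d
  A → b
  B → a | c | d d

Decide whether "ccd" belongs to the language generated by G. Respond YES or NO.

Convert to CNF:
  S -> B S | T1 A | T2 T0
  A -> b
  B -> T0 T0 | a | c
  T0 -> d
  T1 -> b
  T2 -> c

CYK table (by increasing span):
  [0..0]={B,T2}  "c"  orig:{B}
  [1..1]={B,T2}  "c"  orig:{B}
  [2..2]={T0}  "d"  orig:{}
  [0..1]=∅  "cc"
  [1..2]={S}  "cd"
  [0..2]={S}  "ccd"

S ∈ T[0,2] ⇒ YES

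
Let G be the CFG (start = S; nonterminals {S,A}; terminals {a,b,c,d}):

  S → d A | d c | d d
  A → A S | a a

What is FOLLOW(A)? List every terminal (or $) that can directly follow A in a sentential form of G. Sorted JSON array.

FIRST sets, iterate to fixpoint:
round 1:
  A via A→a a: +{a}
  S via S→d A: +{d}
  S: {d}  A: {a}
round 2: (stable)
  S: {d}  A: {a}

FOLLOW iteration:
initialize: $ ∈ FOLLOW(S)
pass 1:
  A→A S: FOLLOW(A) ⊇ FIRST(S) = {d}; new: +{d}
  A→A S: FOLLOW(S) ⊇ FOLLOW(A) ⊇ {d}; new: +{d}
  S→d A: FOLLOW(A) ⊇ FOLLOW(S) ⊇ {$,d}; new: +{$}
  FOLLOW(S)={$,d}  FOLLOW(A)={$,d}
pass 2: (stable)
  FOLLOW(S)={$,d}  FOLLOW(A)={$,d}

FOLLOW(A) = ["$", "d"]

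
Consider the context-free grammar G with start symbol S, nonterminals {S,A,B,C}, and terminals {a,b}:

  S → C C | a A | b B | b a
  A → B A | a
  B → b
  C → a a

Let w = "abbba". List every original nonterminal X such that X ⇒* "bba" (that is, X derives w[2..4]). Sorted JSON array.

CNF form of G:
  S -> C C | T0 A | T1 B | T1 T0
  A -> B A | a
  B -> b
  C -> T0 T0
  T0 -> a
  T1 -> b

Fill CYK table bottom-up, restricted to cells inside w[2..4]:
  T[2,2] 'b' = {B,T1}  orig:{B}
  T[3,3] 'b' = {B,T1}  orig:{B}
  T[4,4] 'a' = {A,T0}  orig:{A}
  T[2,3] 'bb' = {S}
  T[3,4] 'ba' = {A,S}
  T[2,4] 'bba' = {A}

Original NTs in T[2,4] deriving "bba": ["A"]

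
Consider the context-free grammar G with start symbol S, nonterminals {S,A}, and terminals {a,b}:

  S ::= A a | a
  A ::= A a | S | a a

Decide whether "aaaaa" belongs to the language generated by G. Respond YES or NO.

CNF form of G:
  S -> A T0 | a
  A -> A T0 | T0 T0 | a
  T0 -> a

CYK fill:
  cell(0,0) a: {A,S,T0}  orig:{A,S}
  cell(1,1) a: {A,S,T0}  orig:{A,S}
  cell(2,2) a: {A,S,T0}  orig:{A,S}
  cell(3,3) a: {A,S,T0}  orig:{A,S}
  cell(4,4) a: {A,S,T0}  orig:{A,S}
  cell(0,1) aa: {A,S}
  cell(1,2) aa: {A,S}
  cell(2,3) aa: {A,S}
  cell(3,4) aa: {A,S}
  cell(0,2) aaa: {A,S}
  cell(1,3) aaa: {A,S}
  cell(2,4) aaa: {A,S}
  cell(0,3) aaaa: {A,S}
  cell(1,4) aaaa: {A,S}
  cell(0,4) aaaaa: {A,S}

S ∈ T[0,4] ⇒ YES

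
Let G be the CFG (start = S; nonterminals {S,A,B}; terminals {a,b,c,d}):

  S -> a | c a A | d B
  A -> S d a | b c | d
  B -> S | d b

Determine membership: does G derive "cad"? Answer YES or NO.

CNF form of G:
  S -> T0 B | T3 X6 | a
  A -> S X4 | T2 T3 | d
  B -> T0 B | T0 T2 | T3 X5 | a
  T0 -> d
  T1 -> a
  T2 -> b
  T3 -> c
  X4 -> T0 T1
  X5 -> T1 A
  X6 -> T1 A

Fill CYK table bottom-up:
  [0..0]={T3}  "c"  orig:{}
  [1..1]={B,S,T1}  "a"  orig:{B,S}
  [2..2]={A,T0}  "d"  orig:{A}
  [0..1]=∅  "ca"
  [1..2]={X5,X6}  "ad"  orig:{}
  [0..2]={B,S}  "cad"

S ∈ T[0,2] ⇒ YES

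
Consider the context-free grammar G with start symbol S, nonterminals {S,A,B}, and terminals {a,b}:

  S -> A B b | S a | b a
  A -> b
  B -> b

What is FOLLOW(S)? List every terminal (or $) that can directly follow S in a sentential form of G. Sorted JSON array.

FIRST iteration:
round 1:
  A via A→b: +{b}
  B via B→b: +{b}
  S via S→A B b: +{b}
  FIRST[S]={b}  FIRST[A]={b}  FIRST[B]={b}
round 2: (stable)
  FIRST[S]={b}  FIRST[A]={b}  FIRST[B]={b}

FOLLOW sets:
FOLLOW(S) := {$}
pass 1:
  S→A B b: FOLLOW(A) ⊇ FIRST(B) = {b}; new: +{b}
  S→A B b: FOLLOW(B) ⊇ FIRST(b) = {b}; new: +{b}
  S→S a: FOLLOW(S) ⊇ FIRST(a) = {a}; new: +{a}
  S: {$,a}  A: {b}  B: {b}
pass 2: (no change)
  S: {$,a}  A: {b}  B: {b}

FOLLOW(S) = ["$", "a"]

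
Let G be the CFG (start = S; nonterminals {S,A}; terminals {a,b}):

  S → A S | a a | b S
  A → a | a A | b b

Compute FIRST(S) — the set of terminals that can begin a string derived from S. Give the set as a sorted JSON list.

FIRST sets, iterate to fixpoint:
pass 1:
  A via A→a: +{a}
  A via A→b b: +{b}
  S via S→A S: +{a,b}
  FIRST[S]={a,b}  FIRST[A]={a,b}
pass 2: (no change)
  FIRST[S]={a,b}  FIRST[A]={a,b}

FIRST(S) = ["a", "b"]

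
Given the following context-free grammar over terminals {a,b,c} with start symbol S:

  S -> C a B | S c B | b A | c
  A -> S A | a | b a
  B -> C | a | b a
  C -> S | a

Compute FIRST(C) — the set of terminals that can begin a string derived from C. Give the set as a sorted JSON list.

FIRST iteration:
pass 1:
  A via A→a: +{a}
  A via A→b a: +{b}
  B via B→a: +{a}
  B via B→b a: +{b}
  C via C→a: +{a}
  S via S→C a B: +{a}
  S via S→b A: +{b}
  S via S→c: +{c}
  FIRST(S)={a,b,c}  FIRST(A)={a,b}  FIRST(B)={a,b}  FIRST(C)={a}
pass 2:
  A via A→S A: +{c}
  C via C→S: +{b,c}
  FIRST(S)={a,b,c}  FIRST(A)={a,b,c}  FIRST(B)={a,b}  FIRST(C)={a,b,c}
pass 3:
  B via B→C: +{c}
  FIRST(S)={a,b,c}  FIRST(A)={a,b,c}  FIRST(B)={a,b,c}  FIRST(C)={a,b,c}
pass 4: (stable)
  FIRST(S)={a,b,c}  FIRST(A)={a,b,c}  FIRST(B)={a,b,c}  FIRST(C)={a,b,c}

FIRST(C) = ["a", "b", "c"]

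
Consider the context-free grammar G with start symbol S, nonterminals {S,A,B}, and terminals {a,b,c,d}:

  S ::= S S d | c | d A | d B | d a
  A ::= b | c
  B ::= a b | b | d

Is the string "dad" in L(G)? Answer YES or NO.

Convert to CNF:
  S -> S X3 | T2 A | T2 B | T2 T0 | c
  A -> b | c
  B -> T0 T1 | b | d
  T0 -> a
  T1 -> b
  T2 -> d
  X3 -> S T2

CYK table (by increasing span):
  cell(0,0) d: {B,T2}  orig:{B}
  cell(1,1) a: {T0}  orig:{}
  cell(2,2) d: {B,T2}  orig:{B}
  cell(0,1) da: {S}
  cell(1,2) ad: ∅
  cell(0,2) dad: {X3}  orig:{}

S ∉ T[0,2] ⇒ NO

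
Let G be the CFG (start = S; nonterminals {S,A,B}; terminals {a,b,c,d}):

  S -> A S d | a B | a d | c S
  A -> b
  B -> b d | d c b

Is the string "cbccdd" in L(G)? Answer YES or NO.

CNF form of G:
  S -> A X5 | T2 S | T3 B | T3 T1
  A -> b
  B -> T0 T1 | T1 X4
  T0 -> b
  T1 -> d
  T2 -> c
  T3 -> a
  X4 -> T2 T0
  X5 -> S T1

CYK table (by increasing span):
  cell(0,0) c: {T2}  orig:{}
  cell(1,1) b: {A,T0}  orig:{A}
  cell(2,2) c: {T2}  orig:{}
  cell(3,3) c: {T2}  orig:{}
  cell(4,4) d: {T1}  orig:{}
  cell(5,5) d: {T1}  orig:{}
  cell(0,1) cb: {X4}  orig:{}
  cell(1,2) bc: ∅
  cell(2,3) cc: ∅
  cell(3,4) cd: ∅
  cell(4,5) dd: ∅
  cell(0,2) cbc: ∅
  cell(1,3) bcc: ∅
  cell(2,4) ccd: ∅
  cell(3,5) cdd: ∅
  cell(0,3) cbcc: ∅
  cell(1,4) bccd: ∅
  cell(2,5) ccdd: ∅
  cell(0,4) cbccd: ∅
  cell(1,5) bccdd: ∅
  cell(0,5) cbccdd: ∅

S ∉ T[0,5] ⇒ NO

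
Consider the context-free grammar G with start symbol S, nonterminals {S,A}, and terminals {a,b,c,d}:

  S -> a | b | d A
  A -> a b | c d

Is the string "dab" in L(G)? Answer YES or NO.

Convert to CNF:
  S -> T3 A | a | b
  A -> T0 T1 | T2 T3
  T0 -> a
  T1 -> b
  T2 -> c
  T3 -> d

Fill CYK table bottom-up:
  [0..0]={T3}  "d"  orig:{}
  [1..1]={S,T0}  "a"  orig:{S}
  [2..2]={S,T1}  "b"  orig:{S}
  [0..1]=∅  "da"
  [1..2]={A}  "ab"
  [0..2]={S}  "dab"

S ∈ T[0,2] ⇒ YES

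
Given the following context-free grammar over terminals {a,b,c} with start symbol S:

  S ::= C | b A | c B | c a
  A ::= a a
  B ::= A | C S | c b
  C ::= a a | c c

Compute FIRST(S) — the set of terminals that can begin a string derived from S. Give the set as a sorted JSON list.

FIRST iteration:
[1]
  A via A→a a: +{a}
  B via B→A: +{a}
  B via B→c b: +{c}
  C via C→a a: +{a}
  C via C→c c: +{c}
  S via S→C: +{a,c}
  S via S→b A: +{b}
  FIRST(S)={a,b,c}  FIRST(A)={a}  FIRST(B)={a,c}  FIRST(C)={a,c}
[2] (stable)
  FIRST(S)={a,b,c}  FIRST(A)={a}  FIRST(B)={a,c}  FIRST(C)={a,c}

FIRST(S) = ["a", "b", "c"]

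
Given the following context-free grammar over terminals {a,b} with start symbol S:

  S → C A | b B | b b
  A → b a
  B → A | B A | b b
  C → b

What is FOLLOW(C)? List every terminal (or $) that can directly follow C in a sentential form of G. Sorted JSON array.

FIRST iteration:
[1]
  A via A→b a: +{b}
  B via B→A: +{b}
  C via C→b: +{b}
  S via S→C A: +{b}
  FIRST(S)={b}  FIRST(A)={b}  FIRST(B)={b}  FIRST(C)={b}
[2] — fixpoint
  FIRST(S)={b}  FIRST(A)={b}  FIRST(B)={b}  FIRST(C)={b}

Compute FOLLOW by fixpoint:
initialize: $ ∈ FOLLOW(S)
iter 1:
  B→B A: FOLLOW(B) ⊇ FIRST(A) = {b}; new: +{b}
  B→B A: FOLLOW(A) ⊇ FOLLOW(B) ⊇ {b}; new: +{b}
  S→C A: FOLLOW(C) ⊇ FIRST(A) = {b}; new: +{b}
  S→C A: FOLLOW(A) ⊇ FOLLOW(S) ⊇ {$}; new: +{$}
  S→b B: FOLLOW(B) ⊇ FOLLOW(S) ⊇ {$}; new: +{$}
  FOLLOW(S)={$}  FOLLOW(A)={$,b}  FOLLOW(B)={$,b}  FOLLOW(C)={b}
iter 2: — fixpoint
  FOLLOW(S)={$}  FOLLOW(A)={$,b}  FOLLOW(B)={$,b}  FOLLOW(C)={b}

FOLLOW(C) = ["b"]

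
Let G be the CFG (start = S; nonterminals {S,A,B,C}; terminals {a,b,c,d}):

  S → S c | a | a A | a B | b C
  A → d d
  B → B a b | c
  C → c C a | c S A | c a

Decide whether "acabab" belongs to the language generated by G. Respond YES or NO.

CNF form of G:
  S -> S T3 | T1 A | T1 B | T2 C | a
  A -> T0 T0
  B -> B X4 | c
  C -> T3 T1 | T3 X5 | T3 X6
  T0 -> d
  T1 -> a
  T2 -> b
  T3 -> c
  X4 -> T1 T2
  X5 -> C T1
  X6 -> S A

Fill CYK table bottom-up:
  T[0,0] 'a' = {S,T1}  orig:{S}
  T[1,1] 'c' = {B,T3}  orig:{B}
  T[2,2] 'a' = {S,T1}  orig:{S}
  T[3,3] 'b' = {T2}  orig:{}
  T[4,4] 'a' = {S,T1}  orig:{S}
  T[5,5] 'b' = {T2}  orig:{}
  T[0,1] 'ac' = {S}
  T[1,2] 'ca' = {C}
  T[2,3] 'ab' = {X4}  orig:{}
  T[3,4] 'ba' = ∅
  T[4,5] 'ab' = {X4}  orig:{}
  T[0,2] 'aca' = ∅
  T[1,3] 'cab' = {B}
  T[2,4] 'aba' = ∅
  T[3,5] 'bab' = ∅
  T[0,3] 'acab' = {S}
  T[1,4] 'caba' = ∅
  T[2,5] 'abab' = ∅
  T[0,4] 'acaba' = ∅
  T[1,5] 'cabab' = {B}
  T[0,5] 'acabab' = {S}

S ∈ T[0,5] ⇒ YES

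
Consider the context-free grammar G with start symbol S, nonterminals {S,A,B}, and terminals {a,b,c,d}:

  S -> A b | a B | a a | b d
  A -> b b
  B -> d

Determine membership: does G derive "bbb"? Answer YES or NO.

Convert to CNF:
  S -> A T0 | T0 T2 | T1 B | T1 T1
  A -> T0 T0
  B -> d
  T0 -> b
  T1 -> a
  T2 -> d

CYK fill:
  cell(0,0) b: {T0}  orig:{}
  cell(1,1) b: {T0}  orig:{}
  cell(2,2) b: {T0}  orig:{}
  cell(0,1) bb: {A}
  cell(1,2) bb: {A}
  cell(0,2) bbb: {S}

S ∈ T[0,2] ⇒ YES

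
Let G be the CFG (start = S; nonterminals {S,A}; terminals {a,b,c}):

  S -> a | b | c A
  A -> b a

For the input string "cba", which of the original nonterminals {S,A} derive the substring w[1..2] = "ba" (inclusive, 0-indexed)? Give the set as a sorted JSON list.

CNF form of G:
  S -> T2 A | a | b
  A -> T0 T1
  T0 -> b
  T1 -> a
  T2 -> c

Fill CYK table bottom-up, restricted to cells inside w[1..2]:
  cell(1,1) b: {S,T0}  orig:{S}
  cell(2,2) a: {S,T1}  orig:{S}
  cell(1,2) ba: {A}

Original NTs in T[1,2] deriving "ba": ["A"]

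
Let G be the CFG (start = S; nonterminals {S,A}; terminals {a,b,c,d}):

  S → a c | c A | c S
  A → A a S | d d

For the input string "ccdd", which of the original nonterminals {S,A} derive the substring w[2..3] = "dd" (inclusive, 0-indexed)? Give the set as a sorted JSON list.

Convert to CNF:
  S -> T0 T2 | T2 A | T2 S
  A -> A X3 | T1 T1
  T0 -> a
  T1 -> d
  T2 -> c
  X3 -> T0 S

Fill CYK table bottom-up — only the sub-triangle for w[2..3]:
  [2..2]={T1}  "d"  orig:{}
  [3..3]={T1}  "d"  orig:{}
  [2..3]={A}  "dd"

Original NTs in T[2,3] deriving "dd": ["A"]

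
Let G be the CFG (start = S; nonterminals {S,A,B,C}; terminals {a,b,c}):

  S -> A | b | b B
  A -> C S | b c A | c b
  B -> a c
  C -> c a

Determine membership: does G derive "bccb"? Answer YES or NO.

Convert to CNF:
  S -> C S | T0 B | T0 X4 | T1 T0 | b
  A -> C S | T0 X3 | T1 T0
  B -> T2 T1
  C -> T1 T2
  T0 -> b
  T1 -> c
  T2 -> a
  X3 -> T1 A
  X4 -> T1 A

CYK table (by increasing span):
  T[0,0] 'b' = {S,T0}  orig:{S}
  T[1,1] 'c' = {T1}  orig:{}
  T[2,2] 'c' = {T1}  orig:{}
  T[3,3] 'b' = {S,T0}  orig:{S}
  T[0,1] 'bc' = ∅
  T[1,2] 'cc' = ∅
  T[2,3] 'cb' = {A,S}
  T[0,2] 'bcc' = ∅
  T[1,3] 'ccb' = {X3,X4}  orig:{}
  T[0,3] 'bccb' = {A,S}

S ∈ T[0,3] ⇒ YES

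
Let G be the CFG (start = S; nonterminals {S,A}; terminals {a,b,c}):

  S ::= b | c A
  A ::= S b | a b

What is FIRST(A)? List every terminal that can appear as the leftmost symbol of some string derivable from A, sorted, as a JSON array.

FIRST sets, iterate to fixpoint:
[1]
  A via A→a b: +{a}
  S via S→b: +{b}
  S via S→c A: +{c}
  FIRST[S]={b,c}  FIRST[A]={a}
[2]
  A via A→S b: +{b,c}
  FIRST[S]={b,c}  FIRST[A]={a,b,c}
[3] done
  FIRST[S]={b,c}  FIRST[A]={a,b,c}

FIRST(A) = ["a", "b", "c"]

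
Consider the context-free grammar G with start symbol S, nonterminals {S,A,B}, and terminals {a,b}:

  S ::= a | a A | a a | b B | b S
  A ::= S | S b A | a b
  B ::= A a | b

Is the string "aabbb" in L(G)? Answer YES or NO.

Convert to CNF:
  S -> T0 B | T0 S | T1 A | T1 T1 | a
  A -> S X2 | T0 B | T0 S | T1 A | T1 T0 | T1 T1 | a
  B -> A T1 | b
  T0 -> b
  T1 -> a
  X2 -> T0 A

CYK fill:
  T[0,0] 'a' = {A,S,T1}  orig:{A,S}
  T[1,1] 'a' = {A,S,T1}  orig:{A,S}
  T[2,2] 'b' = {B,T0}  orig:{B}
  T[3,3] 'b' = {B,T0}  orig:{B}
  T[4,4] 'b' = {B,T0}  orig:{B}
  T[0,1] 'aa' = {A,B,S}
  T[1,2] 'ab' = {A}
  T[2,3] 'bb' = {A,S}
  T[3,4] 'bb' = {A,S}
  T[0,2] 'aab' = {A,S}
  T[1,3] 'abb' = {A,S}
  T[2,4] 'bbb' = {A,S,X2}  orig:{A,S}
  T[0,3] 'aabb' = {A,S}
  T[1,4] 'abbb' = {A,S}
  T[0,4] 'aabbb' = {A,S}

S ∈ T[0,4] ⇒ YES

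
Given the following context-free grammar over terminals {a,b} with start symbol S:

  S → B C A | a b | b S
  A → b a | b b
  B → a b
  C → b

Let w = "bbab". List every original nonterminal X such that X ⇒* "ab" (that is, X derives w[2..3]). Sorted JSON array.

CNF form of G:
  S -> B X2 | T0 S | T1 T0
  A -> T0 T0 | T0 T1
  B -> T1 T0
  C -> b
  T0 -> b
  T1 -> a
  X2 -> C A

Fill CYK table bottom-up, restricted to cells inside w[2..3]:
  T[2,2] 'a' = {T1}  orig:{}
  T[3,3] 'b' = {C,T0}  orig:{C}
  T[2,3] 'ab' = {B,S}

Original NTs in T[2,3] deriving "ab": ["B", "S"]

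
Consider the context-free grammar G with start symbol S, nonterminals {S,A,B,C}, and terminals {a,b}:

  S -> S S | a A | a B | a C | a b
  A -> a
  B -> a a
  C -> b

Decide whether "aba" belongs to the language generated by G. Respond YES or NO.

CNF form of G:
  S -> S S | T0 A | T0 B | T0 C | T0 T1
  A -> a
  B -> T0 T0
  C -> b
  T0 -> a
  T1 -> b

CYK fill:
  [0..0]={A,T0}  "a"  orig:{A}
  [1..1]={C,T1}  "b"  orig:{C}
  [2..2]={A,T0}  "a"  orig:{A}
  [0..1]={S}  "ab"
  [1..2]=∅  "ba"
  [0..2]=∅  "aba"

S ∉ T[0,2] ⇒ NO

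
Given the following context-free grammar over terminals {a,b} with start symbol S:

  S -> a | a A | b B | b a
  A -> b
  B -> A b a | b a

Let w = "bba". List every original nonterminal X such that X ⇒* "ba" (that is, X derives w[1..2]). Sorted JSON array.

CNF form of G:
  S -> T0 B | T0 T1 | T1 A | a
  A -> b
  B -> A X2 | T0 T1
  T0 -> b
  T1 -> a
  X2 -> T0 T1

CYK fill — only the sub-triangle for w[1..2]:
  cell(1,1) b: {A,T0}  orig:{A}
  cell(2,2) a: {S,T1}  orig:{S}
  cell(1,2) ba: {B,S,X2}  orig:{B,S}

Original NTs in T[1,2] deriving "ba": ["B", "S"]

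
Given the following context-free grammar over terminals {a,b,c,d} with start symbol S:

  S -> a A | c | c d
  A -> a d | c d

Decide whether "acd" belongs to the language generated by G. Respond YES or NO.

Convert to CNF:
  S -> T0 A | T2 T1 | c
  A -> T0 T1 | T2 T1
  T0 -> a
  T1 -> d
  T2 -> c

Fill CYK table bottom-up:
  cell(0,0) a: {T0}  orig:{}
  cell(1,1) c: {S,T2}  orig:{S}
  cell(2,2) d: {T1}  orig:{}
  cell(0,1) ac: ∅
  cell(1,2) cd: {A,S}
  cell(0,2) acd: {S}

S ∈ T[0,2] ⇒ YES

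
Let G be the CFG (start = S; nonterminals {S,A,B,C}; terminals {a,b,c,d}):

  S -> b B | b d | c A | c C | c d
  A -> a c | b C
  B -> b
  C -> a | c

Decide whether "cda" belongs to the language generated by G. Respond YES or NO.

CNF form of G:
  S -> T1 A | T1 C | T1 T3 | T2 B | T2 T3
  A -> T0 T1 | T2 C
  B -> b
  C -> a | c
  T0 -> a
  T1 -> c
  T2 -> b
  T3 -> d

CYK table (by increasing span):
  [0..0]={C,T1}  "c"  orig:{C}
  [1..1]={T3}  "d"  orig:{}
  [2..2]={C,T0}  "a"  orig:{C}
  [0..1]={S}  "cd"
  [1..2]=∅  "da"
  [0..2]=∅  "cda"

S ∉ T[0,2] ⇒ NO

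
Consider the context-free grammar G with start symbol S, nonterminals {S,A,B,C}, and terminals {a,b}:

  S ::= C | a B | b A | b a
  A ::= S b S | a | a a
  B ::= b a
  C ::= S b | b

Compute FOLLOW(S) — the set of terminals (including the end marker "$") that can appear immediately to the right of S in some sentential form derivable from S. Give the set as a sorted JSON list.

Compute FIRST by fixpoint:
pass 1:
  A via A→a: +{a}
  B via B→b a: +{b}
  C via C→b: +{b}
  S via S→C: +{b}
  S via S→a B: +{a}
  FIRST[S]={a,b}  FIRST[A]={a}  FIRST[B]={b}  FIRST[C]={b}
pass 2:
  A via A→S b S: +{b}
  C via C→S b: +{a}
  FIRST[S]={a,b}  FIRST[A]={a,b}  FIRST[B]={b}  FIRST[C]={a,b}
pass 3: done
  FIRST[S]={a,b}  FIRST[A]={a,b}  FIRST[B]={b}  FIRST[C]={a,b}

Compute FOLLOW by fixpoint:
initialize: $ ∈ FOLLOW(S)
round 1:
  A→S b S: FOLLOW(S) ⊇ FIRST(b) = {b}; new: +{b}
  S→C: FOLLOW(C) ⊇ FOLLOW(S) ⊇ {$,b}; new: +{$,b}
  S→a B: FOLLOW(B) ⊇ FOLLOW(S) ⊇ {$,b}; new: +{$,b}
  S→b A: FOLLOW(A) ⊇ FOLLOW(S) ⊇ {$,b}; new: +{$,b}
  FOLLOW(S)={$,b}  FOLLOW(A)={$,b}  FOLLOW(B)={$,b}  FOLLOW(C)={$,b}
round 2: (no change)
  FOLLOW(S)={$,b}  FOLLOW(A)={$,b}  FOLLOW(B)={$,b}  FOLLOW(C)={$,b}

FOLLOW(S) = ["$", "b"]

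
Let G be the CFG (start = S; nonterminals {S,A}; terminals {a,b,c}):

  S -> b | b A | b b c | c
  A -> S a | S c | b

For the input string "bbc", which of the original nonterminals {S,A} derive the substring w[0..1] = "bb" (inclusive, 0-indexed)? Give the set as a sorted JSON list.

Convert to CNF:
  S -> T2 A | T2 X3 | b | c
  A -> S T0 | S T1 | b
  T0 -> a
  T1 -> c
  T2 -> b
  X3 -> T2 T1

Fill CYK table bottom-up (cells [i..j] with 0 ≤ i ≤ j ≤ 1 only):
  cell(0,0) b: {A,S,T2}  orig:{A,S}
  cell(1,1) b: {A,S,T2}  orig:{A,S}
  cell(0,1) bb: {S}

Original NTs in T[0,1] deriving "bb": ["S"]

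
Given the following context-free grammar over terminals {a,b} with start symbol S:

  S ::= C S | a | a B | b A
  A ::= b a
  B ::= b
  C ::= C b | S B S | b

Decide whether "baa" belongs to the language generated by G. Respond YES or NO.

Convert to CNF:
  S -> C S | T0 A | T1 B | a
  A -> T0 T1
  B -> b
  C -> C T0 | S X2 | b
  T0 -> b
  T1 -> a
  X2 -> B S

CYK fill:
  cell(0,0) b: {B,C,T0}  orig:{B,C}
  cell(1,1) a: {S,T1}  orig:{S}
  cell(2,2) a: {S,T1}  orig:{S}
  cell(0,1) ba: {A,S,X2}  orig:{A,S}
  cell(1,2) aa: ∅
  cell(0,2) baa: ∅

S ∉ T[0,2] ⇒ NO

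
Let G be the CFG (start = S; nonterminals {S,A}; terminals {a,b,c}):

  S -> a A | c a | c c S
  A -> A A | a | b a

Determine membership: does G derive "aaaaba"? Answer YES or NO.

CNF form of G:
  S -> T1 A | T2 T1 | T2 X3
  A -> A A | T0 T1 | a
  T0 -> b
  T1 -> a
  T2 -> c
  X3 -> T2 S

CYK table (by increasing span):
  cell(0,0) a: {A,T1}  orig:{A}
  cell(1,1) a: {A,T1}  orig:{A}
  cell(2,2) a: {A,T1}  orig:{A}
  cell(3,3) a: {A,T1}  orig:{A}
  cell(4,4) b: {T0}  orig:{}
  cell(5,5) a: {A,T1}  orig:{A}
  cell(0,1) aa: {A,S}
  cell(1,2) aa: {A,S}
  cell(2,3) aa: {A,S}
  cell(3,4) ab: ∅
  cell(4,5) ba: {A}
  cell(0,2) aaa: {A,S}
  cell(1,3) aaa: {A,S}
  cell(2,4) aab: ∅
  cell(3,5) aba: {A,S}
  cell(0,3) aaaa: {A,S}
  cell(1,4) aaab: ∅
  cell(2,5) aaba: {A,S}
  cell(0,4) aaaab: ∅
  cell(1,5) aaaba: {A,S}
  cell(0,5) aaaaba: {A,S}

S ∈ T[0,5] ⇒ YES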